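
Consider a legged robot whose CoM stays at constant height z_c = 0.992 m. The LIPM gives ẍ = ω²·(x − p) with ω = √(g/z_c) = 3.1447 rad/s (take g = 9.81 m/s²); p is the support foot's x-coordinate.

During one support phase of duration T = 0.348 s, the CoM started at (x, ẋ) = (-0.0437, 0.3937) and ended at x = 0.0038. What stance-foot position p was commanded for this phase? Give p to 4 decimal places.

ωT = 3.1447·0.348 = 1.094356; cosh(ωT) = 1.661006, sinh(ωT) = 1.326251
x(T) = p + (x₀−p)·cosh(ωT) + (ẋ₀/ω)·sinh(ωT) ⇒ p·(1 − cosh) = x(T) − x₀·cosh − (ẋ₀/ω)·sinh
numerator   = 0.0038 − (-0.0437)·1.661006 − (0.3937/3.1447)·1.326251 = -0.089654
denominator = 1 − 1.661006 = -0.661006
p = -0.089654 / -0.661006 = 0.1356

p = 0.1356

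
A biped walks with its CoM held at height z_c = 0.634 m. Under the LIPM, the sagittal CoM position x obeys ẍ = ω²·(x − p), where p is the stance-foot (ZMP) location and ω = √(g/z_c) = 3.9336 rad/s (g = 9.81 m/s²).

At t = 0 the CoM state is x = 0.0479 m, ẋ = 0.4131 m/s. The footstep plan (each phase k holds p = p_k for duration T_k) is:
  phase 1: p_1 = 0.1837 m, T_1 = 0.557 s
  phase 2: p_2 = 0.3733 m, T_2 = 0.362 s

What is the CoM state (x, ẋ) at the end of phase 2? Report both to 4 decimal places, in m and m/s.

x = -0.6183, ẋ = -3.6955

phase 1: p=0.1837, T=0.557, ωT=2.191015, cosh=4.528046, sinh=4.416243; start (x,ẋ)=(0.047900, 0.413100) → end (x,ẋ)=(0.032578, -0.488545)
phase 2: p=0.3733, T=0.362, ωT=1.423963, cosh=2.197154, sinh=1.956396; start (x,ẋ)=(0.032578, -0.488545) → end (x,ẋ)=(-0.618300, -3.695499)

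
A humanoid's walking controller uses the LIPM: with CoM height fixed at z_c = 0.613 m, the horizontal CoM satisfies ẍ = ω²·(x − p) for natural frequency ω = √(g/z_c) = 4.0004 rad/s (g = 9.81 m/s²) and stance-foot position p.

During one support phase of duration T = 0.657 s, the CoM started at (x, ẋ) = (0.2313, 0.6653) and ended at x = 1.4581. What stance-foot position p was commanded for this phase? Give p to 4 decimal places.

ωT = 4.0004·0.657 = 2.628263; cosh(ωT) = 6.960947, sinh(ωT) = 6.888743
x(T) = p + (x₀−p)·cosh(ωT) + (ẋ₀/ω)·sinh(ωT) ⇒ p·(1 − cosh) = x(T) − x₀·cosh − (ẋ₀/ω)·sinh
numerator   = 1.4581 − (0.2313)·6.960947 − (0.6653/4.0004)·6.888743 = -1.297623
denominator = 1 − 6.960947 = -5.960947
p = -1.297623 / -5.960947 = 0.2177

p = 0.2177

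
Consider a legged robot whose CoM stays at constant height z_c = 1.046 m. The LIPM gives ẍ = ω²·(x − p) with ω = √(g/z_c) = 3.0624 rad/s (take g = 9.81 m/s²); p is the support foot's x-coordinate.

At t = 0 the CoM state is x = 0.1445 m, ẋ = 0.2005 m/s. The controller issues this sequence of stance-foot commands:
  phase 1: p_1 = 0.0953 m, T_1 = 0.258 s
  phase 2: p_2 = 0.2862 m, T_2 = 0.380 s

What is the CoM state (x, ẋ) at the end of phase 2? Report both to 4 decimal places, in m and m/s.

x = 0.3542, ẋ = 0.3978

phase 1: p=0.0953, T=0.258, ωT=0.790099, cosh=1.328707, sinh=0.874908; start (x,ẋ)=(0.144500, 0.200500) → end (x,ẋ)=(0.217954, 0.398228)
phase 2: p=0.2862, T=0.380, ωT=1.163712, cosh=1.757060, sinh=1.444736; start (x,ẋ)=(0.217954, 0.398228) → end (x,ẋ)=(0.354158, 0.397766)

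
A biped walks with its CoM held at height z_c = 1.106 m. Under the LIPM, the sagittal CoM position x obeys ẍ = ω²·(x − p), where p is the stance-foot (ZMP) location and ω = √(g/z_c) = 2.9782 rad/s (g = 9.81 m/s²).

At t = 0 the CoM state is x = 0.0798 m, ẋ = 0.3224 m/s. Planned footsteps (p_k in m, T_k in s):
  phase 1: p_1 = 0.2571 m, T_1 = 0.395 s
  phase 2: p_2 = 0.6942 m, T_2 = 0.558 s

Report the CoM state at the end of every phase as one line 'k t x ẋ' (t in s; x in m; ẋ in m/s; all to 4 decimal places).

phase 1: p=0.2571, T=0.395, ωT=1.176389, cosh=1.775517, sinh=1.467127; start (x,ẋ)=(0.079800, 0.322400) → end (x,ẋ)=(0.101122, -0.202267)
phase 2: p=0.6942, T=0.558, ωT=1.661836, cosh=2.729382, sinh=2.539592; start (x,ẋ)=(0.101122, -0.202267) → end (x,ẋ)=(-1.097015, -5.037757)

1 0.3950 0.1011 -0.2023
2 0.9530 -1.0970 -5.0378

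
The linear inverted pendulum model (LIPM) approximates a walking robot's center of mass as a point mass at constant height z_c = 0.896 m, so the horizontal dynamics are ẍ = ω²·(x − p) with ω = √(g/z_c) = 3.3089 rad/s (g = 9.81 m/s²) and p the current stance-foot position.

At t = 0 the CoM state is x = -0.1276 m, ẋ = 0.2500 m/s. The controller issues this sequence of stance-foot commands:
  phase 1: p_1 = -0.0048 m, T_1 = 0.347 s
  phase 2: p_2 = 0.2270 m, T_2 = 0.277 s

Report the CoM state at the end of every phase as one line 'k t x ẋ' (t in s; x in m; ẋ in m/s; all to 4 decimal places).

1 0.3470 -0.1107 -0.1423
2 0.6240 -0.3080 -1.3802

phase 1: p=-0.0048, T=0.347, ωT=1.148188, cosh=1.734844, sinh=1.417633; start (x,ẋ)=(-0.127600, 0.250000) → end (x,ẋ)=(-0.110731, -0.142320)
phase 2: p=0.2270, T=0.277, ωT=0.916565, cosh=1.450288, sinh=1.050398; start (x,ẋ)=(-0.110731, -0.142320) → end (x,ẋ)=(-0.307987, -1.380245)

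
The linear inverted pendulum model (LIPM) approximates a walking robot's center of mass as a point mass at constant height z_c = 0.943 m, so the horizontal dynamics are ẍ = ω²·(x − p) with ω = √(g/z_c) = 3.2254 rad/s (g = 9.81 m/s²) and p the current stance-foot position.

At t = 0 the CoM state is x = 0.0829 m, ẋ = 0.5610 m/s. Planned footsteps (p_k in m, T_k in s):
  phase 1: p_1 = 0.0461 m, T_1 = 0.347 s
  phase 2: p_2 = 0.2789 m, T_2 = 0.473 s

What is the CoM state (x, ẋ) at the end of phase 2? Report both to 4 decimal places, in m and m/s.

x = 1.1972, ẋ = 3.1565

phase 1: p=0.0461, T=0.347, ωT=1.119214, cosh=1.694491, sinh=1.367955; start (x,ẋ)=(0.082900, 0.561000) → end (x,ẋ)=(0.346388, 1.112978)
phase 2: p=0.2789, T=0.473, ωT=1.525614, cosh=2.407727, sinh=2.190240; start (x,ẋ)=(0.346388, 1.112978) → end (x,ẋ)=(1.197172, 3.156512)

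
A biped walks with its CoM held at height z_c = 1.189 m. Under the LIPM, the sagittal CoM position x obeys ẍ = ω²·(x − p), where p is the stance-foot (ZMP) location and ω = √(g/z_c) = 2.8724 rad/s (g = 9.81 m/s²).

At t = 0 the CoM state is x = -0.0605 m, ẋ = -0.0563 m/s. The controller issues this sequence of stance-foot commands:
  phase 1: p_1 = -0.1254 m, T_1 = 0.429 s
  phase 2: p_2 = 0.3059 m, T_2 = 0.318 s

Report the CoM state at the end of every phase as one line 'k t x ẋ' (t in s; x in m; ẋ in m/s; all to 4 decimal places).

1 0.4290 -0.0354 0.1877
2 0.7470 -0.1196 -0.7537

phase 1: p=-0.1254, T=0.429, ωT=1.232260, cosh=1.860301, sinh=1.568668; start (x,ẋ)=(-0.060500, -0.056300) → end (x,ẋ)=(-0.035413, 0.187694)
phase 2: p=0.3059, T=0.318, ωT=0.913423, cosh=1.446995, sinh=1.045846; start (x,ẋ)=(-0.035413, 0.187694) → end (x,ẋ)=(-0.119638, -0.753742)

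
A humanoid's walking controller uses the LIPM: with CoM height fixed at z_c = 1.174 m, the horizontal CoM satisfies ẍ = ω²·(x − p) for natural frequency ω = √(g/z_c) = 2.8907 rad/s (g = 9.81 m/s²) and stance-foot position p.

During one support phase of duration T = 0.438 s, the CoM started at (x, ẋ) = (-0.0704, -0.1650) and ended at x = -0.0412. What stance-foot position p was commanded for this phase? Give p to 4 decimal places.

ωT = 2.8907·0.438 = 1.266127; cosh(ωT) = 1.914504, sinh(ωT) = 1.632583
x(T) = p + (x₀−p)·cosh(ωT) + (ẋ₀/ω)·sinh(ωT) ⇒ p·(1 − cosh) = x(T) − x₀·cosh − (ẋ₀/ω)·sinh
numerator   = -0.0412 − (-0.0704)·1.914504 − (-0.1650/2.8907)·1.632583 = 0.186768
denominator = 1 − 1.914504 = -0.914504
p = 0.186768 / -0.914504 = -0.2042

p = -0.2042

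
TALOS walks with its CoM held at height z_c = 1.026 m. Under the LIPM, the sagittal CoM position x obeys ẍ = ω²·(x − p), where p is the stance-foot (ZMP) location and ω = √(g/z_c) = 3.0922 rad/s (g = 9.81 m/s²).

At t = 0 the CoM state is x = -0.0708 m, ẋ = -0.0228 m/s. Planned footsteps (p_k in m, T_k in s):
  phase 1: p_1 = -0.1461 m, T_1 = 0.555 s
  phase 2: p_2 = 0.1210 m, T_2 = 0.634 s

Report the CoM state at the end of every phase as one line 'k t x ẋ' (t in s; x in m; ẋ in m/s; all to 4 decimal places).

phase 1: p=-0.1461, T=0.555, ωT=1.716171, cosh=2.871470, sinh=2.691717; start (x,ẋ)=(-0.070800, -0.022800) → end (x,ẋ)=(0.050275, 0.561277)
phase 2: p=0.1210, T=0.634, ωT=1.960455, cosh=3.621675, sinh=3.480881; start (x,ẋ)=(0.050275, 0.561277) → end (x,ẋ)=(0.496683, 1.271504)

1 0.5550 0.0503 0.5613
2 1.1890 0.4967 1.2715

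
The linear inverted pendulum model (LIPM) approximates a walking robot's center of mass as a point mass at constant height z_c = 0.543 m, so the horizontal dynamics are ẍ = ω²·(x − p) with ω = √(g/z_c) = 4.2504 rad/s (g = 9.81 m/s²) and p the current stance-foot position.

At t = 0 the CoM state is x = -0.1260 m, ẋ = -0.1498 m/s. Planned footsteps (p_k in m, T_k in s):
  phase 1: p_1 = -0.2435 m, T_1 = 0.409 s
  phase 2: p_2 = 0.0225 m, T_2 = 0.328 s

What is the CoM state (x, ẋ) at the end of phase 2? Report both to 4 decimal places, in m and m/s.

phase 1: p=-0.2435, T=0.409, ωT=1.738414, cosh=2.932056, sinh=2.756257; start (x,ẋ)=(-0.126000, -0.149800) → end (x,ẋ)=(0.003876, 0.937313)
phase 2: p=0.0225, T=0.328, ωT=1.394131, cosh=2.139759, sinh=1.891711; start (x,ẋ)=(0.003876, 0.937313) → end (x,ẋ)=(0.399815, 1.855876)

x = 0.3998, ẋ = 1.8559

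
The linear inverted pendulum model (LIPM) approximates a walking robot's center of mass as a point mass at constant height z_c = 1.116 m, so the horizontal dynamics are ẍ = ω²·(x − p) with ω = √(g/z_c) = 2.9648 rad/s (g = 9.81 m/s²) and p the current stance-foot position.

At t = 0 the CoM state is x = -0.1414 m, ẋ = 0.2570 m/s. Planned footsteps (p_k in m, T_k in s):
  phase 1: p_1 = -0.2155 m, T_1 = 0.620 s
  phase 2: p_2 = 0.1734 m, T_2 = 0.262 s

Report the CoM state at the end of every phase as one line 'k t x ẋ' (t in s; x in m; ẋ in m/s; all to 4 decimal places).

phase 1: p=-0.2155, T=0.620, ωT=1.838176, cosh=3.222086, sinh=3.062978; start (x,ẋ)=(-0.141400, 0.257000) → end (x,ẋ)=(0.288767, 1.500987)
phase 2: p=0.1734, T=0.262, ωT=0.776778, cosh=1.317170, sinh=0.857284; start (x,ẋ)=(0.288767, 1.500987) → end (x,ẋ)=(0.759374, 2.270280)

1 0.6200 0.2888 1.5010
2 0.8820 0.7594 2.2703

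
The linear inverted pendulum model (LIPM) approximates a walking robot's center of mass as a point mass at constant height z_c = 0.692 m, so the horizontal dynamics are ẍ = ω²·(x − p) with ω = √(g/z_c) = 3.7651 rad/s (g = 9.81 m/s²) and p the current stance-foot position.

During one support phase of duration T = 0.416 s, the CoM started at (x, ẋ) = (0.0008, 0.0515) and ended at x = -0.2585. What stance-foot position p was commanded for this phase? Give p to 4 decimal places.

ωT = 3.7651·0.416 = 1.566282; cosh(ωT) = 2.498814, sinh(ωT) = 2.289994
x(T) = p + (x₀−p)·cosh(ωT) + (ẋ₀/ω)·sinh(ωT) ⇒ p·(1 − cosh) = x(T) − x₀·cosh − (ẋ₀/ω)·sinh
numerator   = -0.2585 − (0.0008)·2.498814 − (0.0515/3.7651)·2.289994 = -0.291822
denominator = 1 − 2.498814 = -1.498814
p = -0.291822 / -1.498814 = 0.1947

p = 0.1947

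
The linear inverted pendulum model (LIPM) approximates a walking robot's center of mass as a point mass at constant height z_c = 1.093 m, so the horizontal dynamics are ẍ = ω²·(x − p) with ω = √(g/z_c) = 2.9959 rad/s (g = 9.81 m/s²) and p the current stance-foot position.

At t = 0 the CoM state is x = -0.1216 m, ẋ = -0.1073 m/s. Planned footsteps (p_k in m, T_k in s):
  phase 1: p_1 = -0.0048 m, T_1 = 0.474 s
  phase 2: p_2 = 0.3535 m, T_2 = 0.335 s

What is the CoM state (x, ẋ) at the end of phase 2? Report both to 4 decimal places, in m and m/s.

x = -1.0658, ẋ = -3.8372

phase 1: p=-0.0048, T=0.474, ωT=1.420057, cosh=2.189527, sinh=1.947827; start (x,ẋ)=(-0.121600, -0.107300) → end (x,ẋ)=(-0.330299, -0.916522)
phase 2: p=0.3535, T=0.335, ωT=1.003626, cosh=1.547353, sinh=1.180805; start (x,ẋ)=(-0.330299, -0.916522) → end (x,ẋ)=(-1.065817, -3.837174)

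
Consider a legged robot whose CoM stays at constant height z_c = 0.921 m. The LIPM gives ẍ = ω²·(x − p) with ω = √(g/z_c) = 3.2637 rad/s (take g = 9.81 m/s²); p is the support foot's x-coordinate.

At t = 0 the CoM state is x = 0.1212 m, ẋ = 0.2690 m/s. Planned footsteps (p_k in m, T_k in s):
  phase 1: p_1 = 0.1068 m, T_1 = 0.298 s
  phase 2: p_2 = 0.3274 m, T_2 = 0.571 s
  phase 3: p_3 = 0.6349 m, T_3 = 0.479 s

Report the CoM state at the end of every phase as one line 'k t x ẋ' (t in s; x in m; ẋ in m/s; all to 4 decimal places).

1 0.2980 0.2220 0.4598
2 0.8690 0.4226 0.4355
3 1.3480 0.4105 -0.4960

phase 1: p=0.1068, T=0.298, ωT=0.972583, cosh=1.511436, sinh=1.133330; start (x,ẋ)=(0.121200, 0.269000) → end (x,ẋ)=(0.221976, 0.459840)
phase 2: p=0.3274, T=0.571, ωT=1.863573, cosh=3.300923, sinh=3.145805; start (x,ẋ)=(0.221976, 0.459840) → end (x,ẋ)=(0.422632, 0.435508)
phase 3: p=0.6349, T=0.479, ωT=1.563312, cosh=2.492026, sinh=2.282584; start (x,ẋ)=(0.422632, 0.435508) → end (x,ẋ)=(0.410510, -0.496031)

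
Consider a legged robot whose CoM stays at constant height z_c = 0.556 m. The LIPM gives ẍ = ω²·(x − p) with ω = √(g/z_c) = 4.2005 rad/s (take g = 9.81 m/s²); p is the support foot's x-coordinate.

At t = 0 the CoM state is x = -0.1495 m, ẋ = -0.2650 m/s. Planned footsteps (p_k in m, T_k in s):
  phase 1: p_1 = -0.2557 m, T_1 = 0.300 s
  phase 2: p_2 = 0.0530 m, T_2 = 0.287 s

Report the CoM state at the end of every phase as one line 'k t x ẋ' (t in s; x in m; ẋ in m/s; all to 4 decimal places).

phase 1: p=-0.2557, T=0.300, ωT=1.260150, cosh=1.904781, sinh=1.621169; start (x,ẋ)=(-0.149500, -0.265000) → end (x,ẋ)=(-0.155688, 0.218426)
phase 2: p=0.0530, T=0.287, ωT=1.205543, cosh=1.819051, sinh=1.519522; start (x,ẋ)=(-0.155688, 0.218426) → end (x,ẋ)=(-0.247599, -0.934678)

1 0.3000 -0.1557 0.2184
2 0.5870 -0.2476 -0.9347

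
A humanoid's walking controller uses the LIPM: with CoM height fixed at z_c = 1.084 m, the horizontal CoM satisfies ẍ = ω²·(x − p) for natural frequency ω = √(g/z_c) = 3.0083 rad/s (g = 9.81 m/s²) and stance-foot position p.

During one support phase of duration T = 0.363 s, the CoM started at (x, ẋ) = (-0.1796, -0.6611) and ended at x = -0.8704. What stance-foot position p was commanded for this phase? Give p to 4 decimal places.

p = 0.4287

ωT = 3.0083·0.363 = 1.092013; cosh(ωT) = 1.657904, sinh(ωT) = 1.322363
x(T) = p + (x₀−p)·cosh(ωT) + (ẋ₀/ω)·sinh(ωT) ⇒ p·(1 − cosh) = x(T) − x₀·cosh − (ẋ₀/ω)·sinh
numerator   = -0.8704 − (-0.1796)·1.657904 − (-0.6611/3.0083)·1.322363 = -0.282040
denominator = 1 − 1.657904 = -0.657904
p = -0.282040 / -0.657904 = 0.4287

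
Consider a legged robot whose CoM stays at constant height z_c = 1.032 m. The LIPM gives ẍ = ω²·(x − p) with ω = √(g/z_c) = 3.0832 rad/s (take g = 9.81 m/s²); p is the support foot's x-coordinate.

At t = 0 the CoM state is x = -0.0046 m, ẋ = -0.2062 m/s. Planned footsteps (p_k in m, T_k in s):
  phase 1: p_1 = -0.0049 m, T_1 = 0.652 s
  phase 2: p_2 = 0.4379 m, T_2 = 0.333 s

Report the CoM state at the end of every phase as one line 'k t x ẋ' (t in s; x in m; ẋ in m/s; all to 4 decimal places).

phase 1: p=-0.0049, T=0.652, ωT=2.010246, cosh=3.799556, sinh=3.665600; start (x,ẋ)=(-0.004600, -0.206200) → end (x,ẋ)=(-0.248910, -0.780078)
phase 2: p=0.4379, T=0.333, ωT=1.026706, cosh=1.575019, sinh=1.216834; start (x,ẋ)=(-0.248910, -0.780078) → end (x,ẋ)=(-0.951709, -3.805373)

1 0.6520 -0.2489 -0.7801
2 0.9850 -0.9517 -3.8054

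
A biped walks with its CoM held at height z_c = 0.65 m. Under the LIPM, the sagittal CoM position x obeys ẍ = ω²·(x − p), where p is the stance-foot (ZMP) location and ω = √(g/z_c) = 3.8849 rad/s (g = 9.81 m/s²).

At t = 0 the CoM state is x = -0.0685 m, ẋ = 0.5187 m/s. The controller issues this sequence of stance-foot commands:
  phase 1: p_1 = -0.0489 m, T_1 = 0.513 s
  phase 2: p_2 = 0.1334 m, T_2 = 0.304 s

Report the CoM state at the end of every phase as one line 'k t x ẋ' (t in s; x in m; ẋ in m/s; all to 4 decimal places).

phase 1: p=-0.0489, T=0.513, ωT=1.992954, cosh=3.736733, sinh=3.600441; start (x,ẋ)=(-0.068500, 0.518700) → end (x,ẋ)=(0.358580, 1.664091)
phase 2: p=0.1334, T=0.304, ωT=1.181010, cosh=1.782315, sinh=1.475346; start (x,ẋ)=(0.358580, 1.664091) → end (x,ẋ)=(1.166704, 4.256570)

1 0.5130 0.3586 1.6641
2 0.8170 1.1667 4.2566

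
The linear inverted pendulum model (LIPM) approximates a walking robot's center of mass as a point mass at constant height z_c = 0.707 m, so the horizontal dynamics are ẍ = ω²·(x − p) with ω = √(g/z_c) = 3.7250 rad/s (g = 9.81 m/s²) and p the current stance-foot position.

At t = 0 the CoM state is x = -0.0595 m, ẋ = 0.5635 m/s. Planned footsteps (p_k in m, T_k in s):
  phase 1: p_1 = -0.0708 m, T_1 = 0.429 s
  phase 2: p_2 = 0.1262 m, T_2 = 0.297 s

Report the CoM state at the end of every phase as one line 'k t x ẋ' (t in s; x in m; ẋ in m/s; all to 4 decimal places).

1 0.4290 0.3169 1.5495
2 0.7260 1.0060 3.5547

phase 1: p=-0.0708, T=0.429, ωT=1.598025, cosh=2.572778, sinh=2.370482; start (x,ẋ)=(-0.059500, 0.563500) → end (x,ẋ)=(0.316867, 1.549540)
phase 2: p=0.1262, T=0.297, ωT=1.106325, cosh=1.677000, sinh=1.346228; start (x,ẋ)=(0.316867, 1.549540) → end (x,ẋ)=(1.005958, 3.554718)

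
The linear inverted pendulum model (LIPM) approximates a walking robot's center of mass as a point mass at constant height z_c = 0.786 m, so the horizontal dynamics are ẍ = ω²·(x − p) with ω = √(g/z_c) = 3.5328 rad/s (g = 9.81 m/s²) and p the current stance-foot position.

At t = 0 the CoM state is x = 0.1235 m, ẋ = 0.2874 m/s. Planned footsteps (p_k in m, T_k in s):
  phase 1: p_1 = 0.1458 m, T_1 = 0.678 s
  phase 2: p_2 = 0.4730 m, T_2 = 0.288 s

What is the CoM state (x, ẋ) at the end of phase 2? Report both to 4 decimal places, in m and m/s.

x = 0.8556, ẋ = 1.7817

phase 1: p=0.1458, T=0.678, ωT=2.395238, cosh=5.530982, sinh=5.439831; start (x,ẋ)=(0.123500, 0.287400) → end (x,ẋ)=(0.465000, 1.161047)
phase 2: p=0.4730, T=0.288, ωT=1.017446, cosh=1.563820, sinh=1.202303; start (x,ẋ)=(0.465000, 1.161047) → end (x,ẋ)=(0.855623, 1.781686)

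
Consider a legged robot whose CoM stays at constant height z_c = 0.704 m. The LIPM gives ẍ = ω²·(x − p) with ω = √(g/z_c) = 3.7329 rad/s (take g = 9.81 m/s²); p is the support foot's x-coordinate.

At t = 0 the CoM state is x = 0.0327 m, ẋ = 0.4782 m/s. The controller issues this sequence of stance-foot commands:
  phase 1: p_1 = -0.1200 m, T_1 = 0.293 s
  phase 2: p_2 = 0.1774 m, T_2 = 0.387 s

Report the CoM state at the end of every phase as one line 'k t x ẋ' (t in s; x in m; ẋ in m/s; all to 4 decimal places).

phase 1: p=-0.1200, T=0.293, ωT=1.093740, cosh=1.660190, sinh=1.325228; start (x,ẋ)=(0.032700, 0.478200) → end (x,ẋ)=(0.303278, 1.549301)
phase 2: p=0.1774, T=0.387, ωT=1.444632, cosh=2.238063, sinh=2.002230; start (x,ẋ)=(0.303278, 1.549301) → end (x,ẋ)=(1.290128, 4.408262)

1 0.2930 0.3033 1.5493
2 0.6800 1.2901 4.4083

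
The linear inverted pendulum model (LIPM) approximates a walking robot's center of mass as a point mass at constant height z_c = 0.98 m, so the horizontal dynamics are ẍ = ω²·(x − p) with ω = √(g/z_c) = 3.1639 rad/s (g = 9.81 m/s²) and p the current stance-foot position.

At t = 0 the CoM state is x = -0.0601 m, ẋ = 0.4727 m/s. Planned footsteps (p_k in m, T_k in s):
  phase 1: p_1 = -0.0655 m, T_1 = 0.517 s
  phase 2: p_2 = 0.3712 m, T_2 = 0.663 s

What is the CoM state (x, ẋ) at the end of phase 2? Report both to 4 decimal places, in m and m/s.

x = 1.8008, ẋ = 4.7036

phase 1: p=-0.0655, T=0.517, ωT=1.635736, cosh=2.664023, sinh=2.469214; start (x,ẋ)=(-0.060100, 0.472700) → end (x,ẋ)=(0.317797, 1.301470)
phase 2: p=0.3712, T=0.663, ωT=2.097666, cosh=4.134936, sinh=4.012194; start (x,ẋ)=(0.317797, 1.301470) → end (x,ẋ)=(1.800796, 4.703584)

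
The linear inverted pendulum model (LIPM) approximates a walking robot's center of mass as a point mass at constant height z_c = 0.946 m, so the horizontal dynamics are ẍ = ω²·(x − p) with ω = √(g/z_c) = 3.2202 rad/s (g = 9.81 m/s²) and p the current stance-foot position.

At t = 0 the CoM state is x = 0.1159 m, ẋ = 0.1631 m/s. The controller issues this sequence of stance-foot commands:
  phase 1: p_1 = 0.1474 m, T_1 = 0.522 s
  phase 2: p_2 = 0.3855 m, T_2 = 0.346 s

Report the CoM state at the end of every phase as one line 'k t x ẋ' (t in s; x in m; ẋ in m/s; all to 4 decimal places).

1 0.5220 0.1912 0.1902
2 0.8680 0.1378 -0.5297

phase 1: p=0.1474, T=0.522, ωT=1.680944, cosh=2.778412, sinh=2.592214; start (x,ẋ)=(0.115900, 0.163100) → end (x,ẋ)=(0.191173, 0.190214)
phase 2: p=0.3855, T=0.346, ωT=1.114189, cosh=1.687639, sinh=1.359458; start (x,ẋ)=(0.191173, 0.190214) → end (x,ẋ)=(0.137848, -0.529696)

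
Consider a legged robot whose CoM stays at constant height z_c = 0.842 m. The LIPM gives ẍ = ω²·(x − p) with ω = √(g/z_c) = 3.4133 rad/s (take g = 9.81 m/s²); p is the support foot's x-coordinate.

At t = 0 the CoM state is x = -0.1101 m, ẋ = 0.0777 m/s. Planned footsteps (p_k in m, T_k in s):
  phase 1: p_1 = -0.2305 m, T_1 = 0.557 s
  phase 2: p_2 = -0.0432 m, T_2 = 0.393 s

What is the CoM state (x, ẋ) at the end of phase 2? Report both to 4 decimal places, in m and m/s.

phase 1: p=-0.2305, T=0.557, ωT=1.901208, cosh=3.421682, sinh=3.272294; start (x,ẋ)=(-0.110100, 0.077700) → end (x,ẋ)=(0.255961, 1.610651)
phase 2: p=-0.0432, T=0.393, ωT=1.341427, cosh=2.042985, sinh=1.781512; start (x,ẋ)=(0.255961, 1.610651) → end (x,ẋ)=(1.408632, 5.109682)

x = 1.4086, ẋ = 5.1097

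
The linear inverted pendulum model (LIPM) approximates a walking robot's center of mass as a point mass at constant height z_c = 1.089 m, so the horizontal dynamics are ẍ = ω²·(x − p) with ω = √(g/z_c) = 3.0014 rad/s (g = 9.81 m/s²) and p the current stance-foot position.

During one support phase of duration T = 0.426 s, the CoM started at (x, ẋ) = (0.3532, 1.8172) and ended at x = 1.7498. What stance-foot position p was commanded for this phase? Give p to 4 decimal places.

ωT = 3.0014·0.426 = 1.278596; cosh(ωT) = 1.935011, sinh(ωT) = 1.656584
x(T) = p + (x₀−p)·cosh(ωT) + (ẋ₀/ω)·sinh(ωT) ⇒ p·(1 − cosh) = x(T) − x₀·cosh − (ẋ₀/ω)·sinh
numerator   = 1.7498 − (0.3532)·1.935011 − (1.8172/3.0014)·1.656584 = 0.063374
denominator = 1 − 1.935011 = -0.935011
p = 0.063374 / -0.935011 = -0.0678

p = -0.0678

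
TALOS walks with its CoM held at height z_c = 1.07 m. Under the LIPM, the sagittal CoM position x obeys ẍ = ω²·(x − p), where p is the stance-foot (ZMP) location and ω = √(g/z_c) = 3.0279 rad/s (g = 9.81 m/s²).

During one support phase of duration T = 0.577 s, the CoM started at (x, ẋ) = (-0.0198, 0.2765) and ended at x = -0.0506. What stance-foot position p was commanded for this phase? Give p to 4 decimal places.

p = 0.1258

ωT = 3.0279·0.577 = 1.747098; cosh(ωT) = 2.956104, sinh(ωT) = 2.781825
x(T) = p + (x₀−p)·cosh(ωT) + (ẋ₀/ω)·sinh(ωT) ⇒ p·(1 − cosh) = x(T) − x₀·cosh − (ẋ₀/ω)·sinh
numerator   = -0.0506 − (-0.0198)·2.956104 − (0.2765/3.0279)·2.781825 = -0.246098
denominator = 1 − 2.956104 = -1.956104
p = -0.246098 / -1.956104 = 0.1258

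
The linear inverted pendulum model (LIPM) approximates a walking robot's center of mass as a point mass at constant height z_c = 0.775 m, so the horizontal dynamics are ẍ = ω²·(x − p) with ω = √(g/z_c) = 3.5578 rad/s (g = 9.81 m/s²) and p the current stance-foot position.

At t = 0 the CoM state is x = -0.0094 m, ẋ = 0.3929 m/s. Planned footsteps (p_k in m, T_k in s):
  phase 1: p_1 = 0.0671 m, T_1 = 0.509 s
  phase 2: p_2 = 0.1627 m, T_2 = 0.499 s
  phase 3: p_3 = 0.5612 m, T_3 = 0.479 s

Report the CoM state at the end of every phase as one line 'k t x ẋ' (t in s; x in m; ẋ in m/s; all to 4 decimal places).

phase 1: p=0.0671, T=0.509, ωT=1.810920, cosh=3.139788, sinh=2.976285; start (x,ẋ)=(-0.009400, 0.392900) → end (x,ẋ)=(0.155587, 0.423562)
phase 2: p=0.1627, T=0.499, ωT=1.775342, cosh=3.035863, sinh=2.866438; start (x,ẋ)=(0.155587, 0.423562) → end (x,ẋ)=(0.482362, 1.213342)
phase 3: p=0.5612, T=0.479, ωT=1.704186, cosh=2.839415, sinh=2.657495; start (x,ẋ)=(0.482362, 1.213342) → end (x,ẋ)=(1.243650, 2.699780)

1 0.5090 0.1556 0.4236
2 1.0080 0.4824 1.2133
3 1.4870 1.2437 2.6998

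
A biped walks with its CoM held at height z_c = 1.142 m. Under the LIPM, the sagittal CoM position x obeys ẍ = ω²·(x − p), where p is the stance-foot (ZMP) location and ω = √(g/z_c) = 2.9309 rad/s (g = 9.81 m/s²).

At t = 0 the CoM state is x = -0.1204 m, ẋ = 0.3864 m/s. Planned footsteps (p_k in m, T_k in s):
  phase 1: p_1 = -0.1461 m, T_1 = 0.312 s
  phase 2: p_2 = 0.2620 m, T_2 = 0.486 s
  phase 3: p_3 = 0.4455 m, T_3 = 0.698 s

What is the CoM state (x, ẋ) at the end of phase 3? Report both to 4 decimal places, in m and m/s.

x = -0.5239, ẋ = -2.7306

phase 1: p=-0.1461, T=0.312, ωT=0.914441, cosh=1.448060, sinh=1.047319; start (x,ẋ)=(-0.120400, 0.386400) → end (x,ẋ)=(0.029190, 0.638419)
phase 2: p=0.2620, T=0.486, ωT=1.424417, cosh=2.198042, sinh=1.957394; start (x,ẋ)=(0.029190, 0.638419) → end (x,ẋ)=(0.176641, 0.067659)
phase 3: p=0.4455, T=0.698, ωT=2.045768, cosh=3.932190, sinh=3.802909; start (x,ẋ)=(0.176641, 0.067659) → end (x,ẋ)=(-0.523917, -2.730644)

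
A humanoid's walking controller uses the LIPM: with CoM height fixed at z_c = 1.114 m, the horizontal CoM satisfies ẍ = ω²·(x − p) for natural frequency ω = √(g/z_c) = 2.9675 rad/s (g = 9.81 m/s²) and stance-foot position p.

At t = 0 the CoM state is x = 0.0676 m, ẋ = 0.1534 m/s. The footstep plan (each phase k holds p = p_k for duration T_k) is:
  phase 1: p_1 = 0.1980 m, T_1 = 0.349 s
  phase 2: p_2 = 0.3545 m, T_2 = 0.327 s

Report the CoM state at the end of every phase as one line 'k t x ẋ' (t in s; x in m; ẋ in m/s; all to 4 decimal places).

1 0.3490 0.0548 -0.2331
2 0.6760 -0.1864 -1.3566

phase 1: p=0.1980, T=0.349, ωT=1.035657, cosh=1.585975, sinh=1.230982; start (x,ẋ)=(0.067600, 0.153400) → end (x,ẋ)=(0.054822, -0.233055)
phase 2: p=0.3545, T=0.327, ωT=0.970372, cosh=1.508935, sinh=1.129993; start (x,ẋ)=(0.054822, -0.233055) → end (x,ẋ)=(-0.186439, -1.356559)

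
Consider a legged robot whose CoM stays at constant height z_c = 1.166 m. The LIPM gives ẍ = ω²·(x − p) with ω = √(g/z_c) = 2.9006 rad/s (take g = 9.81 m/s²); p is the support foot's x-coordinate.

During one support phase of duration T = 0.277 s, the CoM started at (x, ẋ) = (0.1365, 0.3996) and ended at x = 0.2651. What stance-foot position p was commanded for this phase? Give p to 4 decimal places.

ωT = 2.9006·0.277 = 0.803466; cosh(ωT) = 1.340521, sinh(ωT) = 0.892747
x(T) = p + (x₀−p)·cosh(ωT) + (ẋ₀/ω)·sinh(ωT) ⇒ p·(1 − cosh) = x(T) − x₀·cosh − (ẋ₀/ω)·sinh
numerator   = 0.2651 − (0.1365)·1.340521 − (0.3996/2.9006)·0.892747 = -0.040870
denominator = 1 − 1.340521 = -0.340521
p = -0.040870 / -0.340521 = 0.1200

p = 0.1200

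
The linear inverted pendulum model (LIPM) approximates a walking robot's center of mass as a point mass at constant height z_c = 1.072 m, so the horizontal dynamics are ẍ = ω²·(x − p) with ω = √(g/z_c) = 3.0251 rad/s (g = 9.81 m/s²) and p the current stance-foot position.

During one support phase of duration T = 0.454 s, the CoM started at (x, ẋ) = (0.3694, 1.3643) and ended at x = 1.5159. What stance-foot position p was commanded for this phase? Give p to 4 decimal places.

p = 0.0849

ωT = 3.0251·0.454 = 1.373395; cosh(ωT) = 2.100991, sinh(ωT) = 1.847745
x(T) = p + (x₀−p)·cosh(ωT) + (ẋ₀/ω)·sinh(ωT) ⇒ p·(1 − cosh) = x(T) − x₀·cosh − (ẋ₀/ω)·sinh
numerator   = 1.5159 − (0.3694)·2.100991 − (1.3643/3.0251)·1.847745 = -0.093527
denominator = 1 − 2.100991 = -1.100991
p = -0.093527 / -1.100991 = 0.0849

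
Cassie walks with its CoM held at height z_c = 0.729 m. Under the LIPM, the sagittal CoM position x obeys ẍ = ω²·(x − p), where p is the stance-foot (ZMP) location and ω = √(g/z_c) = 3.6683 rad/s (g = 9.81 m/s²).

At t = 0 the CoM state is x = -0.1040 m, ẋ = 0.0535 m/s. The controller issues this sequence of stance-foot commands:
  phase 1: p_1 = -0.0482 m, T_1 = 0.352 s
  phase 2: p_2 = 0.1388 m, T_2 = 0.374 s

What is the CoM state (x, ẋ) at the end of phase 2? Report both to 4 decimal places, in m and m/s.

phase 1: p=-0.0482, T=0.352, ωT=1.291242, cosh=1.956115, sinh=1.681185; start (x,ẋ)=(-0.104000, 0.053500) → end (x,ẋ)=(-0.132832, -0.239472)
phase 2: p=0.1388, T=0.374, ωT=1.371944, cosh=2.098311, sinh=1.844698; start (x,ẋ)=(-0.132832, -0.239472) → end (x,ẋ)=(-0.551593, -2.340595)

x = -0.5516, ẋ = -2.3406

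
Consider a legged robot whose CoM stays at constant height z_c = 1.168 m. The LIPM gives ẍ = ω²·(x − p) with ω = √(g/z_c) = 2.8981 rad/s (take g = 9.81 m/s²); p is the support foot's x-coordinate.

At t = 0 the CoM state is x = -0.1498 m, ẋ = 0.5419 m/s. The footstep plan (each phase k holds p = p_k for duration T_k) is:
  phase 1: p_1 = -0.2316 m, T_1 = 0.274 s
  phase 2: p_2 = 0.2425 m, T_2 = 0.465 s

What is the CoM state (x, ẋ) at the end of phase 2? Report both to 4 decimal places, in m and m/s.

phase 1: p=-0.2316, T=0.274, ωT=0.794079, cosh=1.332200, sinh=0.880203; start (x,ẋ)=(-0.149800, 0.541900) → end (x,ẋ)=(0.041958, 0.930584)
phase 2: p=0.2425, T=0.465, ωT=1.347616, cosh=2.054051, sinh=1.794192; start (x,ẋ)=(0.041958, 0.930584) → end (x,ẋ)=(0.406695, 0.868702)

x = 0.4067, ẋ = 0.8687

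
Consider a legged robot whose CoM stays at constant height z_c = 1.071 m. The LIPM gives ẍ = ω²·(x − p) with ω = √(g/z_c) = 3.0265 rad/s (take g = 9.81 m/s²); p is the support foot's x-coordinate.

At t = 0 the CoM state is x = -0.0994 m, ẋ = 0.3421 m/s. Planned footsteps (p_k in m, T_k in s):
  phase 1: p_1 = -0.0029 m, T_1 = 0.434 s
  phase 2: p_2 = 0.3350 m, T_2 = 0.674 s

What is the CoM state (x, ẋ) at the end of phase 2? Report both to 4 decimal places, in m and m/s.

phase 1: p=-0.0029, T=0.434, ωT=1.313501, cosh=1.994024, sinh=1.725147; start (x,ẋ)=(-0.099400, 0.342100) → end (x,ẋ)=(-0.000322, 0.178314)
phase 2: p=0.3350, T=0.674, ωT=2.039861, cosh=3.909794, sinh=3.779747; start (x,ẋ)=(-0.000322, 0.178314) → end (x,ẋ)=(-0.753345, -3.138708)

x = -0.7533, ẋ = -3.1387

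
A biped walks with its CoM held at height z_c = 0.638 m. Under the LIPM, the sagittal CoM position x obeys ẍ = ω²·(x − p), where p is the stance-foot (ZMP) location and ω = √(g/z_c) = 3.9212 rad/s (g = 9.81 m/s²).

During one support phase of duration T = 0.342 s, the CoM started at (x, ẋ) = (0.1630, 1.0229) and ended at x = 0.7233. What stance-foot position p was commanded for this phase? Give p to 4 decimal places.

p = 0.0711

ωT = 3.9212·0.342 = 1.341050; cosh(ωT) = 2.042314, sinh(ωT) = 1.780743
x(T) = p + (x₀−p)·cosh(ωT) + (ẋ₀/ω)·sinh(ωT) ⇒ p·(1 − cosh) = x(T) − x₀·cosh − (ẋ₀/ω)·sinh
numerator   = 0.7233 − (0.1630)·2.042314 − (1.0229/3.9212)·1.780743 = -0.074129
denominator = 1 − 2.042314 = -1.042314
p = -0.074129 / -1.042314 = 0.0711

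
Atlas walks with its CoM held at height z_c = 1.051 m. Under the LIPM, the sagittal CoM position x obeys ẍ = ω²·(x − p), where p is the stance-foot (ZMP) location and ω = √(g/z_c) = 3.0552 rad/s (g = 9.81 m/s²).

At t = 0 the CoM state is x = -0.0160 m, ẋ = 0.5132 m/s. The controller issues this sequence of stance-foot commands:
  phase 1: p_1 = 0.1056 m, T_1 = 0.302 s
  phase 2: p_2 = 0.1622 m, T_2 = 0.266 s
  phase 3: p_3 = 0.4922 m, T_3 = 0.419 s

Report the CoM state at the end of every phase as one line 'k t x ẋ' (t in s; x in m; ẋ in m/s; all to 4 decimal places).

1 0.3020 0.1064 0.3541
2 0.5680 0.1918 0.3232
3 0.9870 0.0858 -0.8967

phase 1: p=0.1056, T=0.302, ωT=0.922670, cosh=1.456728, sinh=1.059272; start (x,ẋ)=(-0.016000, 0.513200) → end (x,ẋ)=(0.106394, 0.354060)
phase 2: p=0.1622, T=0.266, ωT=0.812683, cosh=1.348807, sinh=0.905141; start (x,ẋ)=(0.106394, 0.354060) → end (x,ẋ)=(0.191823, 0.323234)
phase 3: p=0.4922, T=0.419, ωT=1.280129, cosh=1.937552, sinh=1.659551; start (x,ẋ)=(0.191823, 0.323234) → end (x,ẋ)=(0.085781, -0.896705)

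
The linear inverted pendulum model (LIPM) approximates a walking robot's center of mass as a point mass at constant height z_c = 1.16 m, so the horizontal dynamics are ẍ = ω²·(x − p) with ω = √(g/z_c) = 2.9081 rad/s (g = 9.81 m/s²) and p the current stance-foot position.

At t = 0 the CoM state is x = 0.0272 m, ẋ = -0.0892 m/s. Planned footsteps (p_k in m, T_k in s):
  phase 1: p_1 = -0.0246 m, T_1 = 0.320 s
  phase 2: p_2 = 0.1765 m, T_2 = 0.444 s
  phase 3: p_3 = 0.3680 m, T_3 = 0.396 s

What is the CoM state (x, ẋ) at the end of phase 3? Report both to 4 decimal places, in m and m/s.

phase 1: p=-0.0246, T=0.320, ωT=0.930592, cosh=1.465165, sinh=1.070845; start (x,ẋ)=(0.027200, -0.089200) → end (x,ẋ)=(0.018450, 0.030619)
phase 2: p=0.1765, T=0.444, ωT=1.291196, cosh=1.956039, sinh=1.681097; start (x,ẋ)=(0.018450, 0.030619) → end (x,ẋ)=(-0.114953, -0.712785)
phase 3: p=0.3680, T=0.396, ωT=1.151608, cosh=1.739701, sinh=1.423573; start (x,ẋ)=(-0.114953, -0.712785) → end (x,ẋ)=(-0.821116, -3.239405)

x = -0.8211, ẋ = -3.2394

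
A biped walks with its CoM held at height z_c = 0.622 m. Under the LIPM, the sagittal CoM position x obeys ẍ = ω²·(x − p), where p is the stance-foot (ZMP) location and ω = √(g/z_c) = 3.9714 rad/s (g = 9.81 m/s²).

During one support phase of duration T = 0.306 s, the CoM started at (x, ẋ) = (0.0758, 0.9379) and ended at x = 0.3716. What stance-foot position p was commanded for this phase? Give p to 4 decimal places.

ωT = 3.9714·0.306 = 1.215248; cosh(ωT) = 1.833884, sinh(ωT) = 1.537248
x(T) = p + (x₀−p)·cosh(ωT) + (ẋ₀/ω)·sinh(ωT) ⇒ p·(1 − cosh) = x(T) − x₀·cosh − (ẋ₀/ω)·sinh
numerator   = 0.3716 − (0.0758)·1.833884 − (0.9379/3.9714)·1.537248 = -0.130450
denominator = 1 − 1.833884 = -0.833884
p = -0.130450 / -0.833884 = 0.1564

p = 0.1564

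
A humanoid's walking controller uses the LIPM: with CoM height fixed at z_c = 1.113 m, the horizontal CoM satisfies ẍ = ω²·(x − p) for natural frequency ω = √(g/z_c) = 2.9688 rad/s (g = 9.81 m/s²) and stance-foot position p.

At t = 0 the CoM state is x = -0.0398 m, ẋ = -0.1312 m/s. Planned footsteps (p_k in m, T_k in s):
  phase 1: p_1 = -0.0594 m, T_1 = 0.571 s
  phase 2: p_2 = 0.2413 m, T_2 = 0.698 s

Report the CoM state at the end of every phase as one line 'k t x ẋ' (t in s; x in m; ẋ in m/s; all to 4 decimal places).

phase 1: p=-0.0594, T=0.571, ωT=1.695185, cosh=2.815609, sinh=2.632044; start (x,ẋ)=(-0.039800, -0.131200) → end (x,ẋ)=(-0.120532, -0.216253)
phase 2: p=0.2413, T=0.698, ωT=2.072222, cosh=4.034180, sinh=3.908275; start (x,ẋ)=(-0.120532, -0.216253) → end (x,ẋ)=(-1.503081, -5.070698)

1 0.5710 -0.1205 -0.2163
2 1.2690 -1.5031 -5.0707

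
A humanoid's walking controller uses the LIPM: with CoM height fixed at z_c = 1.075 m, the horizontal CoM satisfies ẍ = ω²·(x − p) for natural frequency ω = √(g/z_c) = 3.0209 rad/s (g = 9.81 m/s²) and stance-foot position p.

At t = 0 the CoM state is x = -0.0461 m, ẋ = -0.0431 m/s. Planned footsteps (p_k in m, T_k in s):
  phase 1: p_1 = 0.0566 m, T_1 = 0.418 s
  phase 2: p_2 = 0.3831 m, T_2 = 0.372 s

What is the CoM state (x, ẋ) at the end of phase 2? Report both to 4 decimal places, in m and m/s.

x = -0.8123, ẋ = -3.2660

phase 1: p=0.0566, T=0.418, ωT=1.262736, cosh=1.908980, sinh=1.626101; start (x,ẋ)=(-0.046100, -0.043100) → end (x,ẋ)=(-0.162652, -0.586769)
phase 2: p=0.3831, T=0.372, ωT=1.123775, cosh=1.700748, sinh=1.375697; start (x,ẋ)=(-0.162652, -0.586769) → end (x,ẋ)=(-0.812298, -3.266008)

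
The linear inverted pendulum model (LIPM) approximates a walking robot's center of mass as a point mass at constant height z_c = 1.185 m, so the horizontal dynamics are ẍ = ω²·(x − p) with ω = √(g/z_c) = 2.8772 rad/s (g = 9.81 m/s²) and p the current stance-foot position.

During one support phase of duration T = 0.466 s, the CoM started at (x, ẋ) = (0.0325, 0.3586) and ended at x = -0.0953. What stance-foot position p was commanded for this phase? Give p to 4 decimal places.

ωT = 2.8772·0.466 = 1.340775; cosh(ωT) = 2.041824, sinh(ωT) = 1.780181
x(T) = p + (x₀−p)·cosh(ωT) + (ẋ₀/ω)·sinh(ωT) ⇒ p·(1 − cosh) = x(T) − x₀·cosh − (ẋ₀/ω)·sinh
numerator   = -0.0953 − (0.0325)·2.041824 − (0.3586/2.8772)·1.780181 = -0.383532
denominator = 1 − 2.041824 = -1.041824
p = -0.383532 / -1.041824 = 0.3681

p = 0.3681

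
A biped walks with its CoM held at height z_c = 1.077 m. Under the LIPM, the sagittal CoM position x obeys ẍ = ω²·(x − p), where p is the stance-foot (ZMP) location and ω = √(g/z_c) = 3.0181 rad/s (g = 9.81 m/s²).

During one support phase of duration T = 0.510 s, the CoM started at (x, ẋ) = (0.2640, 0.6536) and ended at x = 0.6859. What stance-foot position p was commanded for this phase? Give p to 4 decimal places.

p = 0.3054

ωT = 3.0181·0.510 = 1.539231; cosh(ωT) = 2.437775, sinh(ωT) = 2.223229
x(T) = p + (x₀−p)·cosh(ωT) + (ẋ₀/ω)·sinh(ωT) ⇒ p·(1 − cosh) = x(T) − x₀·cosh − (ẋ₀/ω)·sinh
numerator   = 0.6859 − (0.2640)·2.437775 − (0.6536/3.0181)·2.223229 = -0.439135
denominator = 1 − 2.437775 = -1.437775
p = -0.439135 / -1.437775 = 0.3054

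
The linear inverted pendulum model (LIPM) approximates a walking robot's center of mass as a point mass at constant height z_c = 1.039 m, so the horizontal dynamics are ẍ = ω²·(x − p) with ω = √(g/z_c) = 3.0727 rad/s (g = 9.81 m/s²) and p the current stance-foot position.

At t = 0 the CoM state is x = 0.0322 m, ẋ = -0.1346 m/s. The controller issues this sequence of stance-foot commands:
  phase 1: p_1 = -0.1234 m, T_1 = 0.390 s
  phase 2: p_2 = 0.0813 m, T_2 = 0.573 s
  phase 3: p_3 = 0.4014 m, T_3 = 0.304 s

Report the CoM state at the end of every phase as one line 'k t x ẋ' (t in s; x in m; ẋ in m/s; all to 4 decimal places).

phase 1: p=-0.1234, T=0.390, ωT=1.198353, cosh=1.808172, sinh=1.506481; start (x,ẋ)=(0.032200, -0.134600) → end (x,ẋ)=(0.091960, 0.476887)
phase 2: p=0.0813, T=0.573, ωT=1.760657, cosh=2.994095, sinh=2.822163; start (x,ẋ)=(0.091960, 0.476887) → end (x,ẋ)=(0.551220, 1.520284)
phase 3: p=0.4014, T=0.304, ωT=0.934101, cosh=1.468932, sinh=1.075992; start (x,ẋ)=(0.551220, 1.520284) → end (x,ẋ)=(1.153846, 2.728530)

1 0.3900 0.0920 0.4769
2 0.9630 0.5512 1.5203
3 1.2670 1.1538 2.7285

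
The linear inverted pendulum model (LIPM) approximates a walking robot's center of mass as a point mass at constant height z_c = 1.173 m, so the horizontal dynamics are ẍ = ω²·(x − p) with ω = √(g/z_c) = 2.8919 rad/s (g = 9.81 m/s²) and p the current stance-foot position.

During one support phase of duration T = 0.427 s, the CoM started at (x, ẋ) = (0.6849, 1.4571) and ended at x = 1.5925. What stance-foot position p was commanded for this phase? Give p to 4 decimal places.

p = 0.5521

ωT = 2.8919·0.427 = 1.234841; cosh(ωT) = 1.864357, sinh(ωT) = 1.573476
x(T) = p + (x₀−p)·cosh(ωT) + (ẋ₀/ω)·sinh(ωT) ⇒ p·(1 − cosh) = x(T) − x₀·cosh − (ẋ₀/ω)·sinh
numerator   = 1.5925 − (0.6849)·1.864357 − (1.4571/2.8919)·1.573476 = -0.477203
denominator = 1 − 1.864357 = -0.864357
p = -0.477203 / -0.864357 = 0.5521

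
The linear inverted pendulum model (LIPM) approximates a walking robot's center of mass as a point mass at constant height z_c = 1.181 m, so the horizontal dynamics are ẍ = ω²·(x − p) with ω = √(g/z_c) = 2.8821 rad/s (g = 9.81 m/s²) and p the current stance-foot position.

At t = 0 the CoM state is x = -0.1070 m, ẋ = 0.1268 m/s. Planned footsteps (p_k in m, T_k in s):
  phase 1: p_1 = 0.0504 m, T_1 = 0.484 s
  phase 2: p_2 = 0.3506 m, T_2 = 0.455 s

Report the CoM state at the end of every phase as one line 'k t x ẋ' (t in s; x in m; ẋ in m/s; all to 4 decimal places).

1 0.4840 -0.2033 -0.5874
2 0.9390 -1.1027 -3.9165

phase 1: p=0.0504, T=0.484, ωT=1.394936, cosh=2.141283, sinh=1.893435; start (x,ẋ)=(-0.107000, 0.126800) → end (x,ẋ)=(-0.203335, -0.587428)
phase 2: p=0.3506, T=0.455, ωT=1.311355, cosh=1.990328, sinh=1.720873; start (x,ẋ)=(-0.203335, -0.587428) → end (x,ẋ)=(-1.102659, -3.916541)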